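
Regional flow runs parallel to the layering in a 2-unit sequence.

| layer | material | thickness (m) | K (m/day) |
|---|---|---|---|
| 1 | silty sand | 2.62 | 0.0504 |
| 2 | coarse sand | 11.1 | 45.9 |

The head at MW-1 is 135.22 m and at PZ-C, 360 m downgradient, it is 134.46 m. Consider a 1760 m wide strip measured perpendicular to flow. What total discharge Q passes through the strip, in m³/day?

1890

Flow is parallel to layering, so each bed carries its own Darcy discharge and the transmissivities add.
Σ(K_i·b_i) = 0.0504×2.62 + 45.9×11.1 = 509.6 m²/day.
Hydraulic gradient i = (135.22 − 134.46) / 360 = 0.76 / 360 = 0.002111.
Q = Σ(K_i·b_i) · W · i = 509.6 × 1760 × 0.002111 = 1894 m³/day.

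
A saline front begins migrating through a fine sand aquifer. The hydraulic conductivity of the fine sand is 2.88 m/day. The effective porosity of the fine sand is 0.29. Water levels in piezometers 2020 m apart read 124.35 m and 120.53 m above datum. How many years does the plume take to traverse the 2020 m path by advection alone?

294

Hydraulic gradient i = (124.35 − 120.53) / 2020 = 3.82 / 2020 = 0.001891.
Darcy flux q = K · i = 2.880 × 0.001891 = 0.005446 m/day.
Seepage velocity v = q / n_e = 0.005446 / 0.29 = 0.01878 m/day.
Travel time t = L / v = 2020 / 0.01878 = 1.076e+05 days = 294.5 years.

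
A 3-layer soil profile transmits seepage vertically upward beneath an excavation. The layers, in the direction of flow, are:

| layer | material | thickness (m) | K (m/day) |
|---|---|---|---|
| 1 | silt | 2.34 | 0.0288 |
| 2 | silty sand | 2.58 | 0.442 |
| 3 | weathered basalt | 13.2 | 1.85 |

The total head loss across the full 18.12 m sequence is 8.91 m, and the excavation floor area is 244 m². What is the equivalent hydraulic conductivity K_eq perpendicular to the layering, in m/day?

Flow is perpendicular to layering, so the layers act in series and the equivalent K is the thickness-weighted harmonic mean.
Total thickness L = 2.34 + 2.58 + 13.2 = 18.12 m.
Σ(b_i/K_i) = 2.34/0.0288 + 2.58/0.442 + 13.2/1.85 = 94.22 d.
K_eq = L / Σ(b_i/K_i) = 18.12 / 94.22 = 0.1923 m/day.

0.192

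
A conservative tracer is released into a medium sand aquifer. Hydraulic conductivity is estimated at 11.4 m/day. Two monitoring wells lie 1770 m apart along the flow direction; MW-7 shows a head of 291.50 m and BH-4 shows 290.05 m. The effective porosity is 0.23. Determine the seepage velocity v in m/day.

Hydraulic gradient i = (291.50 − 290.05) / 1770 = 1.45 / 1770 = 0.0008192.
Darcy flux q = K · i = 11.40 × 0.0008192 = 0.009339 m/day.
Seepage velocity v = q / n_e = 0.009339 / 0.23 = 0.04060 m/day.

0.0406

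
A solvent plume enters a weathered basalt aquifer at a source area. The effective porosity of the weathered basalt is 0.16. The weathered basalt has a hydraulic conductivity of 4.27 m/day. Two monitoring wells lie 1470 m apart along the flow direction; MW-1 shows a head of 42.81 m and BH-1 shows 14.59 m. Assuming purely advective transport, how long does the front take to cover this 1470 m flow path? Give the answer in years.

Hydraulic gradient i = (42.81 − 14.59) / 1470 = 28.22 / 1470 = 0.01920.
Darcy flux q = K · i = 4.270 × 0.01920 = 0.08197 m/day.
Seepage velocity v = q / n_e = 0.08197 / 0.16 = 0.5123 m/day.
Travel time t = L / v = 1470 / 0.5123 = 2869 days = 7.856 years.

7.86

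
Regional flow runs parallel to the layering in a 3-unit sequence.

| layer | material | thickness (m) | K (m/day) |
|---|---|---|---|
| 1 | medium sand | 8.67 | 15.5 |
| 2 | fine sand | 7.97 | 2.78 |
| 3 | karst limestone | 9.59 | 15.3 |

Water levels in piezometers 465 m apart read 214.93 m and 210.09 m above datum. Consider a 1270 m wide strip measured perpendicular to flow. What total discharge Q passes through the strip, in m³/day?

4010

Flow is parallel to layering, so each bed carries its own Darcy discharge and the transmissivities add.
Σ(K_i·b_i) = 15.5×8.67 + 2.78×7.97 + 15.3×9.59 = 303.3 m²/day.
Hydraulic gradient i = (214.93 − 210.09) / 465 = 4.84 / 465 = 0.01041.
Q = Σ(K_i·b_i) · W · i = 303.3 × 1270 × 0.01041 = 4009 m³/day.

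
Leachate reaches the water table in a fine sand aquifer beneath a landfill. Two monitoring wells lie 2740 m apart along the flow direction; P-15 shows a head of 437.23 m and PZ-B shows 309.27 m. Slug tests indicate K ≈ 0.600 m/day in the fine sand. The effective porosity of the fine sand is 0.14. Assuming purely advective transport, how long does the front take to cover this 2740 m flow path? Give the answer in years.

37.5

Hydraulic gradient i = (437.23 − 309.27) / 2740 = 127.96 / 2740 = 0.04670.
Darcy flux q = K · i = 0.6000 × 0.04670 = 0.02802 m/day.
Seepage velocity v = q / n_e = 0.02802 / 0.14 = 0.2001 m/day.
Travel time t = L / v = 2740 / 0.2001 = 13690 days = 37.48 years.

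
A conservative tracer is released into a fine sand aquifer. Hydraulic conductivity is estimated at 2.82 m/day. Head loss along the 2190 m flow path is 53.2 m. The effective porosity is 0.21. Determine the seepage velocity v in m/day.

0.326

Hydraulic gradient i = Δh / L = 53.2 / 2190 = 0.02429.
Darcy flux q = K · i = 2.820 × 0.02429 = 0.06850 m/day.
Seepage velocity v = q / n_e = 0.06850 / 0.21 = 0.3262 m/day.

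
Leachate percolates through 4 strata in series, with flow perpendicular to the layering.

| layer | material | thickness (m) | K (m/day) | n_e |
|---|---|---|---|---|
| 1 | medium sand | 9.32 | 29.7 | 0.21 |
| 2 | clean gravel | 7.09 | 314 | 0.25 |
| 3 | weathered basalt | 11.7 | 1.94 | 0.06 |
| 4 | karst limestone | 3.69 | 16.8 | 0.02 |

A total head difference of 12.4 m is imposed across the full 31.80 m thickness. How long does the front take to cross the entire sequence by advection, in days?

2.39

With flow normal to the layers, continuity requires the same specific discharge q through every layer.
Σ(b_i/K_i) = 9.32/29.7 + 7.09/314 + 11.7/1.94 + 3.69/16.8 = 6.587 d.
q = Δh / Σ(b_i/K_i) = 12.4 / 6.587 = 1.883 m/day.
In each layer the seepage velocity is v_i = q/n_i, so the layer transit time is t_i = b_i·n_i / q:
  layer 1 (medium sand): t_1 = 9.32 × 0.21 / 1.883 = 1.040 d
  layer 2 (clean gravel): t_2 = 7.09 × 0.25 / 1.883 = 0.9416 d
  layer 3 (weathered basalt): t_3 = 11.7 × 0.06 / 1.883 = 0.3729 d
  layer 4 (karst limestone): t_4 = 3.69 × 0.02 / 1.883 = 0.03920 d
Total t = Σ t_i = 2.393 days.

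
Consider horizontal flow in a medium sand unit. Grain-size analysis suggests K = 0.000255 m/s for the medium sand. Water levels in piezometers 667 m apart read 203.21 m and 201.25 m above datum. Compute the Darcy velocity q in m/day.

0.0647

Convert K: 0.000255 m/s × 86400 = 22.03 m/day.
Hydraulic gradient i = (203.21 − 201.25) / 667 = 1.96 / 667 = 0.002939.
Specific discharge q = K · i = 22.03 × 0.002939 = 0.06474 m/day.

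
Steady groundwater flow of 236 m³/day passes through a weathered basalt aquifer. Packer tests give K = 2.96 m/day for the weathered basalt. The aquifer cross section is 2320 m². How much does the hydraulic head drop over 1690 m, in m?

From Q = K·A·i, i = Q / (K·A) = 236 / (2.960 × 2320) = 0.03437.
Head loss Δh = i · L = 0.03437 × 1690 = 58.08 m.

58.1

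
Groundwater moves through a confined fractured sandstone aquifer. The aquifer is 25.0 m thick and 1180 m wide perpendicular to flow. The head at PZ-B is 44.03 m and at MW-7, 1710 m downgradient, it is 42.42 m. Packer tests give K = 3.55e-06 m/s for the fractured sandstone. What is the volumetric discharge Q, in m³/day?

Convert K: 3.55e-06 m/s × 86400 = 0.3067 m/day.
Cross-sectional area A = 1180 × 25.0 = 29500 m².
Hydraulic gradient i = (44.03 − 42.42) / 1710 = 1.61 / 1710 = 0.0009415.
Darcy's law: Q = K · A · i = 0.3067 × 29500 × 0.0009415 = 8.519 m³/day.

8.52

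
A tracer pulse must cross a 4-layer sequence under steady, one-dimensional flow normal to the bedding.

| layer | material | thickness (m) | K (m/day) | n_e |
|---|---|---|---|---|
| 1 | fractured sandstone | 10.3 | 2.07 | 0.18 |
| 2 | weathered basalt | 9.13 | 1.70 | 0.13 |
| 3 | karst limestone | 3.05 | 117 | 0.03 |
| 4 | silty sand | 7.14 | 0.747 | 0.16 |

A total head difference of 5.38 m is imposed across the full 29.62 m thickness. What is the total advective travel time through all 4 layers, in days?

With flow normal to the layers, continuity requires the same specific discharge q through every layer.
Σ(b_i/K_i) = 10.3/2.07 + 9.13/1.70 + 3.05/117 + 7.14/0.747 = 19.93 d.
q = Δh / Σ(b_i/K_i) = 5.38 / 19.93 = 0.2699 m/day.
In each layer the seepage velocity is v_i = q/n_i, so the layer transit time is t_i = b_i·n_i / q:
  layer 1 (fractured sandstone): t_1 = 10.3 × 0.18 / 0.2699 = 6.868 d
  layer 2 (weathered basalt): t_2 = 9.13 × 0.13 / 0.2699 = 4.397 d
  layer 3 (karst limestone): t_3 = 3.05 × 0.03 / 0.2699 = 0.3390 d
  layer 4 (silty sand): t_4 = 7.14 × 0.16 / 0.2699 = 4.232 d
Total t = Σ t_i = 15.84 days.

15.8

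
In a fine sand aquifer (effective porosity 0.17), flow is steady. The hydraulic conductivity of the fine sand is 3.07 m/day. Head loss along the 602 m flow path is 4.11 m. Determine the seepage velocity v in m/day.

Hydraulic gradient i = Δh / L = 4.11 / 602 = 0.006827.
Darcy flux q = K · i = 3.070 × 0.006827 = 0.02096 m/day.
Seepage velocity v = q / n_e = 0.02096 / 0.17 = 0.1233 m/day.

0.123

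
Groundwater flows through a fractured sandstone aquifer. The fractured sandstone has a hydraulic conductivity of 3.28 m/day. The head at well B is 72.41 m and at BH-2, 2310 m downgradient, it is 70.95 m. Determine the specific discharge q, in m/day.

0.00207

Hydraulic gradient i = (72.41 − 70.95) / 2310 = 1.46 / 2310 = 0.0006320.
Specific discharge q = K · i = 3.280 × 0.0006320 = 0.002073 m/day.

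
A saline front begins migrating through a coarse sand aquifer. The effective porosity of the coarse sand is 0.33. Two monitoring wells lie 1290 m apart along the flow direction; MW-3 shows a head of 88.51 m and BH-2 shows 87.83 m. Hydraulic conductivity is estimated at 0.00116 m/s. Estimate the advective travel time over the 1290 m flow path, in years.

Convert K: 0.00116 m/s × 86400 = 100.2 m/day.
Hydraulic gradient i = (88.51 − 87.83) / 1290 = 0.68 / 1290 = 0.0005271.
Darcy flux q = K · i = 100.2 × 0.0005271 = 0.05283 m/day.
Seepage velocity v = q / n_e = 0.05283 / 0.33 = 0.1601 m/day.
Travel time t = L / v = 1290 / 0.1601 = 8058 days = 22.06 years.

22.1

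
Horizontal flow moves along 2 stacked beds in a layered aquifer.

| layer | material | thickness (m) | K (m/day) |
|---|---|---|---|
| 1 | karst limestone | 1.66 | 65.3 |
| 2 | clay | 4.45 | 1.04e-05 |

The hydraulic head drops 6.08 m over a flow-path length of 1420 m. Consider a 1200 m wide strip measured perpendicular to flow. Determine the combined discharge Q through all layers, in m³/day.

557

Flow is parallel to layering, so each bed carries its own Darcy discharge and the transmissivities add.
Σ(K_i·b_i) = 65.3×1.66 + 1.04e-05×4.45 = 108.4 m²/day.
Hydraulic gradient i = Δh / L = 6.08 / 1420 = 0.004282.
Q = Σ(K_i·b_i) · W · i = 108.4 × 1200 × 0.004282 = 557.0 m³/day.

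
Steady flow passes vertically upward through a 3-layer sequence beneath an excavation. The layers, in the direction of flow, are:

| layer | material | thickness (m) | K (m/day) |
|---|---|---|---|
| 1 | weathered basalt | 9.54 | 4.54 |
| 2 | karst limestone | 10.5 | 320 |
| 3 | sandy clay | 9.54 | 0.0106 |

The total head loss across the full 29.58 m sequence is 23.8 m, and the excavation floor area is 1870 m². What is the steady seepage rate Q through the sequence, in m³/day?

49.3

Flow is perpendicular to layering, so the layers act in series and the equivalent K is the thickness-weighted harmonic mean.
Total thickness L = 9.54 + 10.5 + 9.54 = 29.58 m.
Σ(b_i/K_i) = 9.54/4.54 + 10.5/320 + 9.54/0.0106 = 902.1 d.
K_eq = L / Σ(b_i/K_i) = 29.58 / 902.1 = 0.03279 m/day.
Q = K_eq · A · (Δh/L) = 0.03279 × 1870 × (23.8/29.58) = 49.33 m³/day.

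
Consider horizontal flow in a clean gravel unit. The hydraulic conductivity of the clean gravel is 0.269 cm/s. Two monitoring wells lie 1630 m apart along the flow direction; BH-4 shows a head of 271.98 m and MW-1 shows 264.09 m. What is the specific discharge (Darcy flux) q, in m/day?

Convert K: 0.269 cm/s × 864 = 232.4 m/day.
Hydraulic gradient i = (271.98 − 264.09) / 1630 = 7.89 / 1630 = 0.004840.
Specific discharge q = K · i = 232.4 × 0.004840 = 1.125 m/day.

1.13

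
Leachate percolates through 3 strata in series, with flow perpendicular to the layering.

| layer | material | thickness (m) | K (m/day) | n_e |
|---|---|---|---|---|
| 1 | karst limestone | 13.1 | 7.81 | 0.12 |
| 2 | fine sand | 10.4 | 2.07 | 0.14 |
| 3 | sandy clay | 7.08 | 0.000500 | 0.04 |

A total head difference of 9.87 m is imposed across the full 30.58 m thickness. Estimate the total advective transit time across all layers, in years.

13.0

With flow normal to the layers, continuity requires the same specific discharge q through every layer.
Σ(b_i/K_i) = 13.1/7.81 + 10.4/2.07 + 7.08/0.000500 = 14167 d.
q = Δh / Σ(b_i/K_i) = 9.87 / 14167 = 0.0006967 m/day.
In each layer the seepage velocity is v_i = q/n_i, so the layer transit time is t_i = b_i·n_i / q:
  layer 1 (karst limestone): t_1 = 13.1 × 0.12 / 0.0006967 = 2256 d
  layer 2 (fine sand): t_2 = 10.4 × 0.14 / 0.0006967 = 2090 d
  layer 3 (sandy clay): t_3 = 7.08 × 0.04 / 0.0006967 = 406.5 d
Total t = Σ t_i = 4753 days = 13.01 years.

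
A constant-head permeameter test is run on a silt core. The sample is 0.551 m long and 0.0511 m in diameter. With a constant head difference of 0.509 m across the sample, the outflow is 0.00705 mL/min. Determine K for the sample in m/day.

Cross-sectional area A = π·(d/2)² = π × (0.0511/2)² = 0.002051 m².
Convert discharge: 0.00705 mL/min = 1.175e-10 m³/s.
Darcy's law rearranged: K = Q·L / (A·Δh) = 1.175e-10 × 0.551 / (0.002051 × 0.509) = 6.202e-08 m/s = 0.005359 m/day.

0.00536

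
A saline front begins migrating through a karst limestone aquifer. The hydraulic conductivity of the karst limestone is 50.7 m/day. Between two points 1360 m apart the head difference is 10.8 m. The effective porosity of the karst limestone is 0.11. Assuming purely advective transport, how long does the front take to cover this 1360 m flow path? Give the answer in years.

1.02

Hydraulic gradient i = Δh / L = 10.8 / 1360 = 0.007941.
Darcy flux q = K · i = 50.70 × 0.007941 = 0.4026 m/day.
Seepage velocity v = q / n_e = 0.4026 / 0.11 = 3.660 m/day.
Travel time t = L / v = 1360 / 3.660 = 371.6 days = 1.017 years.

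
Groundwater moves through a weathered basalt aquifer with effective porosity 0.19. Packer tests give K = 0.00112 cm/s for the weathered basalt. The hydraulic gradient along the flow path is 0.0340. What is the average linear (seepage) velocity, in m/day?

Convert K: 0.00112 cm/s × 864 = 0.9677 m/day.
Hydraulic gradient i = 0.0340.
Darcy flux q = K · i = 0.9677 × 0.03400 = 0.03290 m/day.
Seepage velocity v = q / n_e = 0.03290 / 0.19 = 0.1732 m/day.

0.173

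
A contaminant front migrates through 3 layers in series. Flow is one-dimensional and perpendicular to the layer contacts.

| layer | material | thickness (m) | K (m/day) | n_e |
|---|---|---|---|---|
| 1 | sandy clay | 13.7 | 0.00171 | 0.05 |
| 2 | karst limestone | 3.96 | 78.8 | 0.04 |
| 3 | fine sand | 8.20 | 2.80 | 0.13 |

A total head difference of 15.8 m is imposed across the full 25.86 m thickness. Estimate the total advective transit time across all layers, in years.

2.65

With flow normal to the layers, continuity requires the same specific discharge q through every layer.
Σ(b_i/K_i) = 13.7/0.00171 + 3.96/78.8 + 8.20/2.80 = 8015 d.
q = Δh / Σ(b_i/K_i) = 15.8 / 8015 = 0.001971 m/day.
In each layer the seepage velocity is v_i = q/n_i, so the layer transit time is t_i = b_i·n_i / q:
  layer 1 (sandy clay): t_1 = 13.7 × 0.05 / 0.001971 = 347.5 d
  layer 2 (karst limestone): t_2 = 3.96 × 0.04 / 0.001971 = 80.35 d
  layer 3 (fine sand): t_3 = 8.20 × 0.13 / 0.001971 = 540.7 d
Total t = Σ t_i = 968.6 days = 2.652 years.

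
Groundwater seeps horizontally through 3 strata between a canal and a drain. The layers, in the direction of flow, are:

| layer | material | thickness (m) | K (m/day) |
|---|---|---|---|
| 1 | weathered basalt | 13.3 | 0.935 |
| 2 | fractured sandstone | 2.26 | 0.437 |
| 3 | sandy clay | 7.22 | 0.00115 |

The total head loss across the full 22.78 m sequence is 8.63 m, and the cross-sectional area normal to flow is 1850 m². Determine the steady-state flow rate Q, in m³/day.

2.54

Flow is perpendicular to layering, so the layers act in series and the equivalent K is the thickness-weighted harmonic mean.
Total thickness L = 13.3 + 2.26 + 7.22 = 22.78 m.
Σ(b_i/K_i) = 13.3/0.935 + 2.26/0.437 + 7.22/0.00115 = 6298 d.
K_eq = L / Σ(b_i/K_i) = 22.78 / 6298 = 0.003617 m/day.
Q = K_eq · A · (Δh/L) = 0.003617 × 1850 × (8.63/22.78) = 2.535 m³/day.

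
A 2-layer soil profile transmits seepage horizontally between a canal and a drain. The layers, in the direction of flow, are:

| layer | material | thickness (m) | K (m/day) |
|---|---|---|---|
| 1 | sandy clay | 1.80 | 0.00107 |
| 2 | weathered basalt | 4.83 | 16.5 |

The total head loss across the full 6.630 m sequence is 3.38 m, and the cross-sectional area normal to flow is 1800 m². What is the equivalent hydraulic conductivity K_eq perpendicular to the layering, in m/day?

Flow is perpendicular to layering, so the layers act in series and the equivalent K is the thickness-weighted harmonic mean.
Total thickness L = 1.80 + 4.83 = 6.630 m.
Σ(b_i/K_i) = 1.80/0.00107 + 4.83/16.5 = 1683 d.
K_eq = L / Σ(b_i/K_i) = 6.630 / 1683 = 0.003940 m/day.

0.00394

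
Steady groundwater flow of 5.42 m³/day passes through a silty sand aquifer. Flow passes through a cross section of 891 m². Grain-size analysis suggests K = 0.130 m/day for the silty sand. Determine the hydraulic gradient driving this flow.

0.0468

From Q = K·A·i, i = Q / (K·A) = 5.42 / (0.1300 × 891.0) = 0.04679.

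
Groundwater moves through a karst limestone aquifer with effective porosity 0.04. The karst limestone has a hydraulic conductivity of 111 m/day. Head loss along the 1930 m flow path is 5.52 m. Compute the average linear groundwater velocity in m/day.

Hydraulic gradient i = Δh / L = 5.52 / 1930 = 0.002860.
Darcy flux q = K · i = 111.0 × 0.002860 = 0.3175 m/day.
Seepage velocity v = q / n_e = 0.3175 / 0.04 = 7.937 m/day.

7.94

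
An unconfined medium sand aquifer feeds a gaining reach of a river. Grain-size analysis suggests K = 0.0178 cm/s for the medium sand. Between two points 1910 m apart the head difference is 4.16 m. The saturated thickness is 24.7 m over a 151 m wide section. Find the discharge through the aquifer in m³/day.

125

Convert K: 0.0178 cm/s × 864 = 15.38 m/day.
Cross-sectional area A = 151 × 24.7 = 3730 m².
Hydraulic gradient i = Δh / L = 4.16 / 1910 = 0.002178.
Darcy's law: Q = K · A · i = 15.38 × 3730 × 0.002178 = 124.9 m³/day.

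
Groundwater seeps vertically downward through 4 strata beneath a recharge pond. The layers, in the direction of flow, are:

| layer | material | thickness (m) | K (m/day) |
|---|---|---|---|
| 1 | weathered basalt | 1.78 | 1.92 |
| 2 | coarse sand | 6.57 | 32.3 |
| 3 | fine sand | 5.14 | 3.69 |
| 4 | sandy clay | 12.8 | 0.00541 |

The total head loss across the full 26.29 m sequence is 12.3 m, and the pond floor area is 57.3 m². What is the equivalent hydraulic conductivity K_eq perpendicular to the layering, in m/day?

0.0111

Flow is perpendicular to layering, so the layers act in series and the equivalent K is the thickness-weighted harmonic mean.
Total thickness L = 1.78 + 6.57 + 5.14 + 12.8 = 26.29 m.
Σ(b_i/K_i) = 1.78/1.92 + 6.57/32.3 + 5.14/3.69 + 12.8/0.00541 = 2369 d.
K_eq = L / Σ(b_i/K_i) = 26.29 / 2369 = 0.01110 m/day.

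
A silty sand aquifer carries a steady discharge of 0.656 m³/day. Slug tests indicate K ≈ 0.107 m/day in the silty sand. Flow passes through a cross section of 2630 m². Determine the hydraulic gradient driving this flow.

From Q = K·A·i, i = Q / (K·A) = 0.656 / (0.1070 × 2630) = 0.002331.

0.00233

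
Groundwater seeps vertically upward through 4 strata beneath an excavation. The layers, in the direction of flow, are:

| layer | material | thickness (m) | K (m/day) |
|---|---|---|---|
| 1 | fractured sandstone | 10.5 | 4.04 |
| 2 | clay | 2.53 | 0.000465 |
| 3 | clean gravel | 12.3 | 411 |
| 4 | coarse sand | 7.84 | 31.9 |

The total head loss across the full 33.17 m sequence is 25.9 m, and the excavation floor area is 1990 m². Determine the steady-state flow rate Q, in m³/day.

Flow is perpendicular to layering, so the layers act in series and the equivalent K is the thickness-weighted harmonic mean.
Total thickness L = 10.5 + 2.53 + 12.3 + 7.84 = 33.17 m.
Σ(b_i/K_i) = 10.5/4.04 + 2.53/0.000465 + 12.3/411 + 7.84/31.9 = 5444 d.
K_eq = L / Σ(b_i/K_i) = 33.17 / 5444 = 0.006093 m/day.
Q = K_eq · A · (Δh/L) = 0.006093 × 1990 × (25.9/33.17) = 9.468 m³/day.

9.47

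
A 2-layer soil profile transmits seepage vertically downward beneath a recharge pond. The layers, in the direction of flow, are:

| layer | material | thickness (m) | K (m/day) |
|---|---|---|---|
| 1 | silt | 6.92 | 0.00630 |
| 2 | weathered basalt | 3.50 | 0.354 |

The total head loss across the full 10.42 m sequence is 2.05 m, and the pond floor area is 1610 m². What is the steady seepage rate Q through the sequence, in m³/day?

2.98

Flow is perpendicular to layering, so the layers act in series and the equivalent K is the thickness-weighted harmonic mean.
Total thickness L = 6.92 + 3.50 = 10.42 m.
Σ(b_i/K_i) = 6.92/0.00630 + 3.50/0.354 = 1108 d.
K_eq = L / Σ(b_i/K_i) = 10.42 / 1108 = 0.009402 m/day.
Q = K_eq · A · (Δh/L) = 0.009402 × 1610 × (2.05/10.42) = 2.978 m³/day.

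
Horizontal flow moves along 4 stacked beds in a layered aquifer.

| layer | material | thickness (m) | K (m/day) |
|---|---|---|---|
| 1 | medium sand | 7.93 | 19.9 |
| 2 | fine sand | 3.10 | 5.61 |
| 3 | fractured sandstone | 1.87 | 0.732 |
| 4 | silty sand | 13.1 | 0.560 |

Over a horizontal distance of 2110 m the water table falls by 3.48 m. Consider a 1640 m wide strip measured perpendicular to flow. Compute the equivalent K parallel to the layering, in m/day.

Flow is parallel to layering, so each bed carries its own Darcy discharge and the transmissivities add.
Σ(K_i·b_i) = 19.9×7.93 + 5.61×3.10 + 0.732×1.87 + 0.560×13.1 = 183.9 m²/day.
Total thickness b = 26.00 m, so K_eq = Σ(K_i·b_i)/b = 7.073 m/day.

7.07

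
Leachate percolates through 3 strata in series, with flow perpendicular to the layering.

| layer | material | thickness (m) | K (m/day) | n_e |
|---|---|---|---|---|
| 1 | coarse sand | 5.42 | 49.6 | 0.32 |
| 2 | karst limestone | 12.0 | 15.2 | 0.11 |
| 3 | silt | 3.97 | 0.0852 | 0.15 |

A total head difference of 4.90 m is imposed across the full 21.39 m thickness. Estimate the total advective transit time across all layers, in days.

With flow normal to the layers, continuity requires the same specific discharge q through every layer.
Σ(b_i/K_i) = 5.42/49.6 + 12.0/15.2 + 3.97/0.0852 = 47.49 d.
q = Δh / Σ(b_i/K_i) = 4.90 / 47.49 = 0.1032 m/day.
In each layer the seepage velocity is v_i = q/n_i, so the layer transit time is t_i = b_i·n_i / q:
  layer 1 (coarse sand): t_1 = 5.42 × 0.32 / 0.1032 = 16.81 d
  layer 2 (karst limestone): t_2 = 12.0 × 0.11 / 0.1032 = 12.79 d
  layer 3 (silt): t_3 = 3.97 × 0.15 / 0.1032 = 5.772 d
Total t = Σ t_i = 35.38 days.

35.4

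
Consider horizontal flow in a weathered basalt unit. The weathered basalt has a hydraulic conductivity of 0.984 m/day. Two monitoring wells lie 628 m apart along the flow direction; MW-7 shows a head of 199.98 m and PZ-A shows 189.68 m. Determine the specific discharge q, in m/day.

0.0161

Hydraulic gradient i = (199.98 − 189.68) / 628 = 10.3 / 628 = 0.01640.
Specific discharge q = K · i = 0.9840 × 0.01640 = 0.01614 m/day.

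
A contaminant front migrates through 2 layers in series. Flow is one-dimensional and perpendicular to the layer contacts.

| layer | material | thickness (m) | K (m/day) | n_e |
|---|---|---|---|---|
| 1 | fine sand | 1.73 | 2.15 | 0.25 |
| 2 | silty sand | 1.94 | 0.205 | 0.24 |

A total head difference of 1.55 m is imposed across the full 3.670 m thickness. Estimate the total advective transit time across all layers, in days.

With flow normal to the layers, continuity requires the same specific discharge q through every layer.
Σ(b_i/K_i) = 1.73/2.15 + 1.94/0.205 = 10.27 d.
q = Δh / Σ(b_i/K_i) = 1.55 / 10.27 = 0.1510 m/day.
In each layer the seepage velocity is v_i = q/n_i, so the layer transit time is t_i = b_i·n_i / q:
  layer 1 (fine sand): t_1 = 1.73 × 0.25 / 0.1510 = 2.865 d
  layer 2 (silty sand): t_2 = 1.94 × 0.24 / 0.1510 = 3.084 d
Total t = Σ t_i = 5.950 days.

5.95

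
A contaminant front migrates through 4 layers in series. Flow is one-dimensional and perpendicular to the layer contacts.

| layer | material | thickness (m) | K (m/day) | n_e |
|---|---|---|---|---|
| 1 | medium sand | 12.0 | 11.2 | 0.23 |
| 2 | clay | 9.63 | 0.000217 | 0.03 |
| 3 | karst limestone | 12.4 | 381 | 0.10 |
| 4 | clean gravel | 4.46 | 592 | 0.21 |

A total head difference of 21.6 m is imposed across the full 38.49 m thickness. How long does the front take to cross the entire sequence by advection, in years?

With flow normal to the layers, continuity requires the same specific discharge q through every layer.
Σ(b_i/K_i) = 12.0/11.2 + 9.63/0.000217 + 12.4/381 + 4.46/592 = 44379 d.
q = Δh / Σ(b_i/K_i) = 21.6 / 44379 = 0.0004867 m/day.
In each layer the seepage velocity is v_i = q/n_i, so the layer transit time is t_i = b_i·n_i / q:
  layer 1 (medium sand): t_1 = 12.0 × 0.23 / 0.0004867 = 5671 d
  layer 2 (clay): t_2 = 9.63 × 0.03 / 0.0004867 = 593.6 d
  layer 3 (karst limestone): t_3 = 12.4 × 0.10 / 0.0004867 = 2548 d
  layer 4 (clean gravel): t_4 = 4.46 × 0.21 / 0.0004867 = 1924 d
Total t = Σ t_i = 10736 days = 29.39 years.

29.4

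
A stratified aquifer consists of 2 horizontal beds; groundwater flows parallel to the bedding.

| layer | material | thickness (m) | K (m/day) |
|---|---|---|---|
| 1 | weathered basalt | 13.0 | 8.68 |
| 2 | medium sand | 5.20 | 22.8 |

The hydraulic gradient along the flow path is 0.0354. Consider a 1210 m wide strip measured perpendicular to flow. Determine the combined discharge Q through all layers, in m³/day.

9910

Flow is parallel to layering, so each bed carries its own Darcy discharge and the transmissivities add.
Σ(K_i·b_i) = 8.68×13.0 + 22.8×5.20 = 231.4 m²/day.
Hydraulic gradient i = 0.0354.
Q = Σ(K_i·b_i) · W · i = 231.4 × 1210 × 0.03540 = 9912 m³/day.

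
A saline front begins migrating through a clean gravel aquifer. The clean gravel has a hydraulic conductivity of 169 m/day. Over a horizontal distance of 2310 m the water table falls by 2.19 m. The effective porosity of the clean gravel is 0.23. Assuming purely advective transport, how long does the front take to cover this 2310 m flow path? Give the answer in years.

9.08

Hydraulic gradient i = Δh / L = 2.19 / 2310 = 0.0009481.
Darcy flux q = K · i = 169.0 × 0.0009481 = 0.1602 m/day.
Seepage velocity v = q / n_e = 0.1602 / 0.23 = 0.6966 m/day.
Travel time t = L / v = 2310 / 0.6966 = 3316 days = 9.079 years.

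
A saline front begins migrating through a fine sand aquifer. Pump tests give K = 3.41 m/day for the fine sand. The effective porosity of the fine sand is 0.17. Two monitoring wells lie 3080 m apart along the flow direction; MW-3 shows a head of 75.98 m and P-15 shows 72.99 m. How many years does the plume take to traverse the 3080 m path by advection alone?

Hydraulic gradient i = (75.98 − 72.99) / 3080 = 2.99 / 3080 = 0.0009708.
Darcy flux q = K · i = 3.410 × 0.0009708 = 0.003310 m/day.
Seepage velocity v = q / n_e = 0.003310 / 0.17 = 0.01947 m/day.
Travel time t = L / v = 3080 / 0.01947 = 1.582e+05 days = 433.0 years.

433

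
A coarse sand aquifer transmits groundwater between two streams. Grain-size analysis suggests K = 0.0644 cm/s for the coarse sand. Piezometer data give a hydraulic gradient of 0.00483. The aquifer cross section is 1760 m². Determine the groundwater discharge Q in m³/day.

473

Convert K: 0.0644 cm/s × 864 = 55.64 m/day.
Hydraulic gradient i = 0.00483.
Darcy's law: Q = K · A · i = 55.64 × 1760 × 0.004830 = 473.0 m³/day.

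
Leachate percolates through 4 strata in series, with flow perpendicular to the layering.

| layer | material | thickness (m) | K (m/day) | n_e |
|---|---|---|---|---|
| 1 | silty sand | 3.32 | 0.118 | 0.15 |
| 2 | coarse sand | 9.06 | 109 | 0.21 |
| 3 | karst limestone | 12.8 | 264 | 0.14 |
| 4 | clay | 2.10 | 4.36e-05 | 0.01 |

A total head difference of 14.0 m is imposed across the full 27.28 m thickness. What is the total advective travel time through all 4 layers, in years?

39.7

With flow normal to the layers, continuity requires the same specific discharge q through every layer.
Σ(b_i/K_i) = 3.32/0.118 + 9.06/109 + 12.8/264 + 2.10/4.36e-05 = 48193 d.
q = Δh / Σ(b_i/K_i) = 14.0 / 48193 = 0.0002905 m/day.
In each layer the seepage velocity is v_i = q/n_i, so the layer transit time is t_i = b_i·n_i / q:
  layer 1 (silty sand): t_1 = 3.32 × 0.15 / 0.0002905 = 1714 d
  layer 2 (coarse sand): t_2 = 9.06 × 0.21 / 0.0002905 = 6549 d
  layer 3 (karst limestone): t_3 = 12.8 × 0.14 / 0.0002905 = 6169 d
  layer 4 (clay): t_4 = 2.10 × 0.01 / 0.0002905 = 72.29 d
Total t = Σ t_i = 14505 days = 39.71 years.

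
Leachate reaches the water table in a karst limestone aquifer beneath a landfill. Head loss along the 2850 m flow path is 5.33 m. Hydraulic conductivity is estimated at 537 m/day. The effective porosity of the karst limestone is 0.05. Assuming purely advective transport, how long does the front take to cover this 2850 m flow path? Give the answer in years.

0.388

Hydraulic gradient i = Δh / L = 5.33 / 2850 = 0.001870.
Darcy flux q = K · i = 537.0 × 0.001870 = 1.004 m/day.
Seepage velocity v = q / n_e = 1.004 / 0.05 = 20.09 m/day.
Travel time t = L / v = 2850 / 20.09 = 141.9 days = 0.3885 years.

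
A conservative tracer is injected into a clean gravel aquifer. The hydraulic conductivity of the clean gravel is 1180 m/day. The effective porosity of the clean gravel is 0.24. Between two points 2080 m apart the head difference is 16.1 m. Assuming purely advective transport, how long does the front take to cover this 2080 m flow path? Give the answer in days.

Hydraulic gradient i = Δh / L = 16.1 / 2080 = 0.007740.
Darcy flux q = K · i = 1180 × 0.007740 = 9.134 m/day.
Seepage velocity v = q / n_e = 9.134 / 0.24 = 38.06 m/day.
Travel time t = L / v = 2080 / 38.06 = 54.66 days.

54.7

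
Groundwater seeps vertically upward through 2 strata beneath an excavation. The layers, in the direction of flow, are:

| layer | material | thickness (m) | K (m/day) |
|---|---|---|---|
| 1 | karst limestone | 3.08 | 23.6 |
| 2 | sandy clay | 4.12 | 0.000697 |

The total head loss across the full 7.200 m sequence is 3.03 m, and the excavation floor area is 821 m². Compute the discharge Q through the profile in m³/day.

Flow is perpendicular to layering, so the layers act in series and the equivalent K is the thickness-weighted harmonic mean.
Total thickness L = 3.08 + 4.12 = 7.200 m.
Σ(b_i/K_i) = 3.08/23.6 + 4.12/0.000697 = 5911 d.
K_eq = L / Σ(b_i/K_i) = 7.200 / 5911 = 0.001218 m/day.
Q = K_eq · A · (Δh/L) = 0.001218 × 821 × (3.03/7.200) = 0.4208 m³/day.

0.421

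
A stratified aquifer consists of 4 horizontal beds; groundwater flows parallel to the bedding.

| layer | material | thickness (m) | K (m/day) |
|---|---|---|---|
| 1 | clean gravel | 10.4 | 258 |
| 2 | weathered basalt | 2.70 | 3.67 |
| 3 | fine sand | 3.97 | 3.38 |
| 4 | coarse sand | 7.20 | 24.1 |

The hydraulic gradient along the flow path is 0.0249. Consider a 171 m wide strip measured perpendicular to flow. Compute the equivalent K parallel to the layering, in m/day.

119

Flow is parallel to layering, so each bed carries its own Darcy discharge and the transmissivities add.
Σ(K_i·b_i) = 258×10.4 + 3.67×2.70 + 3.38×3.97 + 24.1×7.20 = 2880 m²/day.
Total thickness b = 24.27 m, so K_eq = Σ(K_i·b_i)/b = 118.7 m/day.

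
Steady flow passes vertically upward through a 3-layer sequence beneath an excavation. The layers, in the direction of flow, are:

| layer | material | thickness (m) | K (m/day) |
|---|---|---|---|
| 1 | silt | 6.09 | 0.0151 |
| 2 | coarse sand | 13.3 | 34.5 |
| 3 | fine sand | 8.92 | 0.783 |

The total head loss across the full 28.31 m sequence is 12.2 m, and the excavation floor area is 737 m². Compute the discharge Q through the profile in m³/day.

21.7

Flow is perpendicular to layering, so the layers act in series and the equivalent K is the thickness-weighted harmonic mean.
Total thickness L = 6.09 + 13.3 + 8.92 = 28.31 m.
Σ(b_i/K_i) = 6.09/0.0151 + 13.3/34.5 + 8.92/0.783 = 415.1 d.
K_eq = L / Σ(b_i/K_i) = 28.31 / 415.1 = 0.06820 m/day.
Q = K_eq · A · (Δh/L) = 0.06820 × 737 × (12.2/28.31) = 21.66 m³/day.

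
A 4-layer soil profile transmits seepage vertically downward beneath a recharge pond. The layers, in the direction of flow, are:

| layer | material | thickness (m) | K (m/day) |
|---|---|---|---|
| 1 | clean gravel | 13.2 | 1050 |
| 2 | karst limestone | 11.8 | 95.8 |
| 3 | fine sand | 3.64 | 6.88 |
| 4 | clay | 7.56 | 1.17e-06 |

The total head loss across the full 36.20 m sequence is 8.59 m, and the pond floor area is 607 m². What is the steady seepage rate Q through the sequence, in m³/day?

0.000807

Flow is perpendicular to layering, so the layers act in series and the equivalent K is the thickness-weighted harmonic mean.
Total thickness L = 13.2 + 11.8 + 3.64 + 7.56 = 36.20 m.
Σ(b_i/K_i) = 13.2/1050 + 11.8/95.8 + 3.64/6.88 + 7.56/1.17e-06 = 6.462e+06 d.
K_eq = L / Σ(b_i/K_i) = 36.20 / 6.462e+06 = 5.602e-06 m/day.
Q = K_eq · A · (Δh/L) = 5.602e-06 × 607 × (8.59/36.20) = 0.0008069 m³/day.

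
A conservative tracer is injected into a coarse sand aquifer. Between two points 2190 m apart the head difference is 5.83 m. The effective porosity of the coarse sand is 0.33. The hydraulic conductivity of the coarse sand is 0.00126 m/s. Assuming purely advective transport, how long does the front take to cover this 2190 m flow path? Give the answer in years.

Convert K: 0.00126 m/s × 86400 = 108.9 m/day.
Hydraulic gradient i = Δh / L = 5.83 / 2190 = 0.002662.
Darcy flux q = K · i = 108.9 × 0.002662 = 0.2898 m/day.
Seepage velocity v = q / n_e = 0.2898 / 0.33 = 0.8782 m/day.
Travel time t = L / v = 2190 / 0.8782 = 2494 days = 6.827 years.

6.83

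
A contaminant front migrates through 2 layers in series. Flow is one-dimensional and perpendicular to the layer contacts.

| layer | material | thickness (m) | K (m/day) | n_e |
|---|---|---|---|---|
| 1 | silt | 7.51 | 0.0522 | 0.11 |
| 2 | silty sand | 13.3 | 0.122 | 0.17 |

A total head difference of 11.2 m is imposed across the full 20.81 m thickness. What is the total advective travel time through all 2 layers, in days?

With flow normal to the layers, continuity requires the same specific discharge q through every layer.
Σ(b_i/K_i) = 7.51/0.0522 + 13.3/0.122 = 252.9 d.
q = Δh / Σ(b_i/K_i) = 11.2 / 252.9 = 0.04429 m/day.
In each layer the seepage velocity is v_i = q/n_i, so the layer transit time is t_i = b_i·n_i / q:
  layer 1 (silt): t_1 = 7.51 × 0.11 / 0.04429 = 18.65 d
  layer 2 (silty sand): t_2 = 13.3 × 0.17 / 0.04429 = 51.05 d
Total t = Σ t_i = 69.70 days.

69.7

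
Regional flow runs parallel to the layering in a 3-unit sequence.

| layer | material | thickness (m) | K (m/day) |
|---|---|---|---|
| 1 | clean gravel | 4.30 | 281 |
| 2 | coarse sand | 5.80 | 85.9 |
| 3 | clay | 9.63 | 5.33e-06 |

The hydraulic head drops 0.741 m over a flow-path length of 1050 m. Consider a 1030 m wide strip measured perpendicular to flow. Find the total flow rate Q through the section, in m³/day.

1240

Flow is parallel to layering, so each bed carries its own Darcy discharge and the transmissivities add.
Σ(K_i·b_i) = 281×4.30 + 85.9×5.80 + 5.33e-06×9.63 = 1707 m²/day.
Hydraulic gradient i = Δh / L = 0.741 / 1050 = 0.0007057.
Q = Σ(K_i·b_i) · W · i = 1707 × 1030 × 0.0007057 = 1240 m³/day.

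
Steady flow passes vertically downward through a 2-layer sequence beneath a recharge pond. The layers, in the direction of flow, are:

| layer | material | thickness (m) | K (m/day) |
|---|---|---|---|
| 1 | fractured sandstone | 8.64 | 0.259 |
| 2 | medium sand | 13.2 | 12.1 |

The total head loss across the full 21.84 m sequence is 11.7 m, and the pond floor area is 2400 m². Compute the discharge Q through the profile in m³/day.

815

Flow is perpendicular to layering, so the layers act in series and the equivalent K is the thickness-weighted harmonic mean.
Total thickness L = 8.64 + 13.2 = 21.84 m.
Σ(b_i/K_i) = 8.64/0.259 + 13.2/12.1 = 34.45 d.
K_eq = L / Σ(b_i/K_i) = 21.84 / 34.45 = 0.6340 m/day.
Q = K_eq · A · (Δh/L) = 0.6340 × 2400 × (11.7/21.84) = 815.1 m³/day.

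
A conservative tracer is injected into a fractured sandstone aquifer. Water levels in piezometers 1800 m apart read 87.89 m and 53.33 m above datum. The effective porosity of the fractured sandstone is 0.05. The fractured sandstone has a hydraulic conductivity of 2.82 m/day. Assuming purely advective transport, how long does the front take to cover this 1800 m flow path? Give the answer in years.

4.55

Hydraulic gradient i = (87.89 − 53.33) / 1800 = 34.56 / 1800 = 0.01920.
Darcy flux q = K · i = 2.820 × 0.01920 = 0.05414 m/day.
Seepage velocity v = q / n_e = 0.05414 / 0.05 = 1.083 m/day.
Travel time t = L / v = 1800 / 1.083 = 1662 days = 4.551 years.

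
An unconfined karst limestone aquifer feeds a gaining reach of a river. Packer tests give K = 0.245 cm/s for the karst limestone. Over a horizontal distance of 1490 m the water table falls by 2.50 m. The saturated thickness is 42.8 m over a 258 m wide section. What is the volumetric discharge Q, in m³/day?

Convert K: 0.245 cm/s × 864 = 211.7 m/day.
Cross-sectional area A = 258 × 42.8 = 11042 m².
Hydraulic gradient i = Δh / L = 2.50 / 1490 = 0.001678.
Darcy's law: Q = K · A · i = 211.7 × 11042 × 0.001678 = 3922 m³/day.

3920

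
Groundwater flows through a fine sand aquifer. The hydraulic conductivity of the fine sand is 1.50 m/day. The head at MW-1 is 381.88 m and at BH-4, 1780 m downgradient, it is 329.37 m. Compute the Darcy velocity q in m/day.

0.0442

Hydraulic gradient i = (381.88 − 329.37) / 1780 = 52.51 / 1780 = 0.02950.
Specific discharge q = K · i = 1.500 × 0.02950 = 0.04425 m/day.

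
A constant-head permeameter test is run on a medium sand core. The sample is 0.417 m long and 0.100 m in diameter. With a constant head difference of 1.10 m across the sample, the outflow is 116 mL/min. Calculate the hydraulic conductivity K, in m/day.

Cross-sectional area A = π·(d/2)² = π × (0.100/2)² = 0.007854 m².
Convert discharge: 116 mL/min = 1.933e-06 m³/s.
Darcy's law rearranged: K = Q·L / (A·Δh) = 1.933e-06 × 0.417 / (0.007854 × 1.10) = 9.332e-05 m/s = 8.063 m/day.

8.06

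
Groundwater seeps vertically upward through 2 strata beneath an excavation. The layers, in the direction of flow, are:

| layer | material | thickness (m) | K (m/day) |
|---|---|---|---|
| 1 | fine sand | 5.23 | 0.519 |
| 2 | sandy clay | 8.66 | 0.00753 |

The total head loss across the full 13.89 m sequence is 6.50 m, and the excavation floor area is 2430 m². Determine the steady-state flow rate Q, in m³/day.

13.6

Flow is perpendicular to layering, so the layers act in series and the equivalent K is the thickness-weighted harmonic mean.
Total thickness L = 5.23 + 8.66 = 13.89 m.
Σ(b_i/K_i) = 5.23/0.519 + 8.66/0.00753 = 1160 d.
K_eq = L / Σ(b_i/K_i) = 13.89 / 1160 = 0.01197 m/day.
Q = K_eq · A · (Δh/L) = 0.01197 × 2430 × (6.50/13.89) = 13.61 m³/day.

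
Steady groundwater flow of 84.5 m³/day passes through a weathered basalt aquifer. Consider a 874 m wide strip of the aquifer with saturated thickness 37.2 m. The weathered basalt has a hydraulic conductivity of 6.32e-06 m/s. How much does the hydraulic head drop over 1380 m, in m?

Convert K: 6.32e-06 m/s × 86400 = 0.5460 m/day.
Cross-sectional area A = 874 × 37.2 = 32513 m².
From Q = K·A·i, i = Q / (K·A) = 84.5 / (0.5460 × 32513) = 0.004760.
Head loss Δh = i · L = 0.004760 × 1380 = 6.568 m.

6.57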